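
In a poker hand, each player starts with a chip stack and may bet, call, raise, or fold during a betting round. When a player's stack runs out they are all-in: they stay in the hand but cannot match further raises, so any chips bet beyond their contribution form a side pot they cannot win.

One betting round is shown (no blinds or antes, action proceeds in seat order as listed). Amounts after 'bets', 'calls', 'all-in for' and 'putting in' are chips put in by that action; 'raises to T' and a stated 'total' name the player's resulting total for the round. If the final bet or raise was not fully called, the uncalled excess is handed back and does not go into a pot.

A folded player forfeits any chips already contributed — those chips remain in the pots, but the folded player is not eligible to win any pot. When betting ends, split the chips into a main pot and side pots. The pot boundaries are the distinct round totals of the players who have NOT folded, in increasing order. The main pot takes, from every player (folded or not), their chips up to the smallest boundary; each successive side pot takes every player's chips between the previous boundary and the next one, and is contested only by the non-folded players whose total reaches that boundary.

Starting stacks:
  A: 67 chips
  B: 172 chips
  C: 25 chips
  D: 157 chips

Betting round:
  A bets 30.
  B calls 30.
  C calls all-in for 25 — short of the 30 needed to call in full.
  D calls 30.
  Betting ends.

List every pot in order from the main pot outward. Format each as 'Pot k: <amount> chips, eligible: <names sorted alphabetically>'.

Contributions: A=30, B=30, C=25, D=30
Pot levels (distinct totals of non-folded players): 25, 30
Layer 1-25: 25 each from A, B, C, D = 25*4 = 100 chips; eligible A, B, C, D
Layer 26-30: 5 each from A, B, D = 5*3 = 15 chips; eligible A, B, D

Pot 1: 100 chips, eligible: A, B, C, D
Pot 2: 15 chips, eligible: A, B, D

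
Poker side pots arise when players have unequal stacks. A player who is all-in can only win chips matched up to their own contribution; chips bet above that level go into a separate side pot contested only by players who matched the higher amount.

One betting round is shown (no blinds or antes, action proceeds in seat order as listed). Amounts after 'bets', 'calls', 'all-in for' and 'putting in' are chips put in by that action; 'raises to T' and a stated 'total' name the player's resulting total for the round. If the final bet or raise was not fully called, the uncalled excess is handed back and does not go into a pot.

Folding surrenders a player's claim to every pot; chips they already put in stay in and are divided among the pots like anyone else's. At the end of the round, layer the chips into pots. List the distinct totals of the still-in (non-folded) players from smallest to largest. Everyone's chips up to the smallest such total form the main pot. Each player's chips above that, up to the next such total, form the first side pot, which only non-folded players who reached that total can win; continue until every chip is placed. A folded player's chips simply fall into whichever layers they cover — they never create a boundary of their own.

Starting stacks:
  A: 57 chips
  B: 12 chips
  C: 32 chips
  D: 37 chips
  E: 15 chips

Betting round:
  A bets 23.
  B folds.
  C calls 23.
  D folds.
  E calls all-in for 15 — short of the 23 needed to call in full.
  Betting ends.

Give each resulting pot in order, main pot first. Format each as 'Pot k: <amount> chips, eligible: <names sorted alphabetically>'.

Contributions: A=23, C=23, E=15
Folded: B, D
Pot levels (distinct totals of non-folded players): 15, 23
Layer 1-15: 15 each from A, C, E = 15*3 = 45 chips; eligible A, C, E
Layer 16-23: 8 each from A, C = 8*2 = 16 chips; eligible A, C

Pot 1: 45 chips, eligible: A, C, E
Pot 2: 16 chips, eligible: A, C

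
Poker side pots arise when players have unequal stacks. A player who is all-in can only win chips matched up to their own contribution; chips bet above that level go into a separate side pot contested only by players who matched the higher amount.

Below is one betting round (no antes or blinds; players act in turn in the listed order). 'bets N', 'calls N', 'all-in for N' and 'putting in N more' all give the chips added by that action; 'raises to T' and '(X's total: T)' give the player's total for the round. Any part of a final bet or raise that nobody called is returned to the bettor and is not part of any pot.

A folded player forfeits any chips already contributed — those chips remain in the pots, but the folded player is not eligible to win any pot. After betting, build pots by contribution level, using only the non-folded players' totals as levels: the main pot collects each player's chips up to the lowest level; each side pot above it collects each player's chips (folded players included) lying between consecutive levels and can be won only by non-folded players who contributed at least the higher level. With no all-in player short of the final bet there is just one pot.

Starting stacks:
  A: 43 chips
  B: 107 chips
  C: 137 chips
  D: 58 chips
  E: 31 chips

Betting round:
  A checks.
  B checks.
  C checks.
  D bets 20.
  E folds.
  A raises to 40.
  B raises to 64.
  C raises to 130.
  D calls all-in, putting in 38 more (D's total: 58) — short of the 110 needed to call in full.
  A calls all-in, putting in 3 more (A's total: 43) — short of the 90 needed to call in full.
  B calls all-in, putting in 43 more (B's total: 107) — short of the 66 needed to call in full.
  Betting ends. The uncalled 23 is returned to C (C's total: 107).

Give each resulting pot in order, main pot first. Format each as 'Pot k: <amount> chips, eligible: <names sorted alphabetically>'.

Pot 1: 172 chips, eligible: A, B, C, D
Pot 2: 45 chips, eligible: B, C, D
Pot 3: 98 chips, eligible: B, C

Derivation:
Contributions (after 23 returned to C): A=43, B=107, C=107, D=58
Folded: E
Pot levels (distinct totals of non-folded players): 43, 58, 107
Layer 1-43: 43 each from A, B, C, D = 43*4 = 172 chips; eligible A, B, C, D
Layer 44-58: 15 each from B, C, D = 15*3 = 45 chips; eligible B, C, D
Layer 59-107: 49 each from B, C = 49*2 = 98 chips; eligible B, C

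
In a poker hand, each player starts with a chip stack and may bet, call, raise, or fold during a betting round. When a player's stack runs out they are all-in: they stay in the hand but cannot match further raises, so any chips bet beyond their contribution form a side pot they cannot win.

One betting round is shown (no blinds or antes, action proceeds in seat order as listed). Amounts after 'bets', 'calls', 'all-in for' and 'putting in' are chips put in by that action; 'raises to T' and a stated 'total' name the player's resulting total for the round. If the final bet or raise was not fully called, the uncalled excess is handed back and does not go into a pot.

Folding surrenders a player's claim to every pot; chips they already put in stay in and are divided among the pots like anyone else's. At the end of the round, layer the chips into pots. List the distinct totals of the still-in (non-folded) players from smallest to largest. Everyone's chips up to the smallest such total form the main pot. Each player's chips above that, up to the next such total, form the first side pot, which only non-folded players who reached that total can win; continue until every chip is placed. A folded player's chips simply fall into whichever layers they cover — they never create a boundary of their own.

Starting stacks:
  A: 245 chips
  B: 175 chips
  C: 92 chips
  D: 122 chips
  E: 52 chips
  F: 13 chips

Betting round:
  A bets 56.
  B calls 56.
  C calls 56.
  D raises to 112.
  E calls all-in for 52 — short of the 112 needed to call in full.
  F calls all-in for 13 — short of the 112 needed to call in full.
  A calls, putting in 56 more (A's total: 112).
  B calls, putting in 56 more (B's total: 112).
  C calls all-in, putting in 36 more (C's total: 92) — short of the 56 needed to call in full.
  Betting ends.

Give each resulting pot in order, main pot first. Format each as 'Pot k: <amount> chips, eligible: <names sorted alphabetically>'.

Contributions: A=112, B=112, C=92, D=112, E=52, F=13
Pot levels (distinct totals of non-folded players): 13, 52, 92, 112
Layer 1-13: 13 each from A, B, C, D, E, F = 13*6 = 78 chips; eligible A, B, C, D, E, F
Layer 14-52: 39 each from A, B, C, D, E = 39*5 = 195 chips; eligible A, B, C, D, E
Layer 53-92: 40 each from A, B, C, D = 40*4 = 160 chips; eligible A, B, C, D
Layer 93-112: 20 each from A, B, D = 20*3 = 60 chips; eligible A, B, D

Pot 1: 78 chips, eligible: A, B, C, D, E, F
Pot 2: 195 chips, eligible: A, B, C, D, E
Pot 3: 160 chips, eligible: A, B, C, D
Pot 4: 60 chips, eligible: A, B, D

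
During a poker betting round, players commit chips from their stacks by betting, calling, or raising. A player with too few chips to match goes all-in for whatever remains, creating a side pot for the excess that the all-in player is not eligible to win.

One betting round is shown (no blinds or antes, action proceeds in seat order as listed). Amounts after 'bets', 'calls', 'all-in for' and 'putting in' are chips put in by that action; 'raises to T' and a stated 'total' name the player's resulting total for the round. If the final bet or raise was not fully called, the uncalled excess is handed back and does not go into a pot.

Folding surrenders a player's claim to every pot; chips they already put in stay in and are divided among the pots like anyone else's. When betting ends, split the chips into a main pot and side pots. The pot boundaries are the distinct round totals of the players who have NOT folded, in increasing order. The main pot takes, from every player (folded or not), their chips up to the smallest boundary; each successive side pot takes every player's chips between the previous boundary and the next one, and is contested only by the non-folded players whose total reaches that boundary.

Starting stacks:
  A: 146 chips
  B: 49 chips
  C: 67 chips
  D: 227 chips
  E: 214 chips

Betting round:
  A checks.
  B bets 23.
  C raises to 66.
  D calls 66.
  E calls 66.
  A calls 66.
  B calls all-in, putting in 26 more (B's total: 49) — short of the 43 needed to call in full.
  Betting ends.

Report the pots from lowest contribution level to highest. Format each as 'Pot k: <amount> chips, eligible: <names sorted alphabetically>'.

Pot 1: 245 chips, eligible: A, B, C, D, E
Pot 2: 68 chips, eligible: A, C, D, E

Derivation:
Contributions: A=66, B=49, C=66, D=66, E=66
Pot levels (distinct totals of non-folded players): 49, 66
Layer 1-49: 49 each from A, B, C, D, E = 49*5 = 245 chips; eligible A, B, C, D, E
Layer 50-66: 17 each from A, C, D, E = 17*4 = 68 chips; eligible A, C, D, E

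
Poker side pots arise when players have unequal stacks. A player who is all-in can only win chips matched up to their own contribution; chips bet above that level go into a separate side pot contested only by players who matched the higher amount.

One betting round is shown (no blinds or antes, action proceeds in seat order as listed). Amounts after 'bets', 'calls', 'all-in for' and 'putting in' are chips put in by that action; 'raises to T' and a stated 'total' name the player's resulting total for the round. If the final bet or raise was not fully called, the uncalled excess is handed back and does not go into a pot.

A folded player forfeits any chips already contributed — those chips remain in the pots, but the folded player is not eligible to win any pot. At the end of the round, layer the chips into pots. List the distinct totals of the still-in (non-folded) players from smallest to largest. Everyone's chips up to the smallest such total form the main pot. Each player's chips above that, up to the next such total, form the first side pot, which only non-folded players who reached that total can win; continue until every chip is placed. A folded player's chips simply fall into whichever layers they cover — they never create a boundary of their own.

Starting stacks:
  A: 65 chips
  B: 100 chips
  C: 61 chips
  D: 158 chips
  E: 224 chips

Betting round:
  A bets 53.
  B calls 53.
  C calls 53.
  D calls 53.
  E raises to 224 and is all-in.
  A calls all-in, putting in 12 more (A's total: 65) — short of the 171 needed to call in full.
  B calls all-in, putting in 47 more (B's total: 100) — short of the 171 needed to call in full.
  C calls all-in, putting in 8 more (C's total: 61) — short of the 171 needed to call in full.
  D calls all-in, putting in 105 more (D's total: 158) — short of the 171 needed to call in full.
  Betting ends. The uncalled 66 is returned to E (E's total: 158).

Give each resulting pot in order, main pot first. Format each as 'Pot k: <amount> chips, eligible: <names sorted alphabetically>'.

Pot 1: 305 chips, eligible: A, B, C, D, E
Pot 2: 16 chips, eligible: A, B, D, E
Pot 3: 105 chips, eligible: B, D, E
Pot 4: 116 chips, eligible: D, E

Derivation:
Contributions (after 66 returned to E): A=65, B=100, C=61, D=158, E=158
Pot levels (distinct totals of non-folded players): 61, 65, 100, 158
Layer 1-61: 61 each from A, B, C, D, E = 61*5 = 305 chips; eligible A, B, C, D, E
Layer 62-65: 4 each from A, B, D, E = 4*4 = 16 chips; eligible A, B, D, E
Layer 66-100: 35 each from B, D, E = 35*3 = 105 chips; eligible B, D, E
Layer 101-158: 58 each from D, E = 58*2 = 116 chips; eligible D, E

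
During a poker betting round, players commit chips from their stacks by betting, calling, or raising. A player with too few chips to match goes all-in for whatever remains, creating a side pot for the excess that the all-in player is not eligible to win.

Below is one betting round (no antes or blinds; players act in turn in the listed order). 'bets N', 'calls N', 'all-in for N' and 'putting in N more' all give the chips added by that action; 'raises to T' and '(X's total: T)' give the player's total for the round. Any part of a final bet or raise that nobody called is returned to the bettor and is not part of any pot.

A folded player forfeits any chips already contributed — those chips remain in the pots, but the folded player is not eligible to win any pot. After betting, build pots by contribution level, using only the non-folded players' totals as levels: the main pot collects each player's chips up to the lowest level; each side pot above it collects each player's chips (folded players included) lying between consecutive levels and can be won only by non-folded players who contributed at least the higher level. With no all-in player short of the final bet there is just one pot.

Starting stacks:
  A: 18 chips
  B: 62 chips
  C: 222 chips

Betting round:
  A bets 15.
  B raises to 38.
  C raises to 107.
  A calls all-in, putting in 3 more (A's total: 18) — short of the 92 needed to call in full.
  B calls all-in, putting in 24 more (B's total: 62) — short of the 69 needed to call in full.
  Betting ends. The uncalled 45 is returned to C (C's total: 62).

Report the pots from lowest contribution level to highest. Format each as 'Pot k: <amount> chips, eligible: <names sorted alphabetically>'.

Contributions (after 45 returned to C): A=18, B=62, C=62
Pot levels (distinct totals of non-folded players): 18, 62
Layer 1-18: 18 each from A, B, C = 18*3 = 54 chips; eligible A, B, C
Layer 19-62: 44 each from B, C = 44*2 = 88 chips; eligible B, C

Pot 1: 54 chips, eligible: A, B, C
Pot 2: 88 chips, eligible: B, C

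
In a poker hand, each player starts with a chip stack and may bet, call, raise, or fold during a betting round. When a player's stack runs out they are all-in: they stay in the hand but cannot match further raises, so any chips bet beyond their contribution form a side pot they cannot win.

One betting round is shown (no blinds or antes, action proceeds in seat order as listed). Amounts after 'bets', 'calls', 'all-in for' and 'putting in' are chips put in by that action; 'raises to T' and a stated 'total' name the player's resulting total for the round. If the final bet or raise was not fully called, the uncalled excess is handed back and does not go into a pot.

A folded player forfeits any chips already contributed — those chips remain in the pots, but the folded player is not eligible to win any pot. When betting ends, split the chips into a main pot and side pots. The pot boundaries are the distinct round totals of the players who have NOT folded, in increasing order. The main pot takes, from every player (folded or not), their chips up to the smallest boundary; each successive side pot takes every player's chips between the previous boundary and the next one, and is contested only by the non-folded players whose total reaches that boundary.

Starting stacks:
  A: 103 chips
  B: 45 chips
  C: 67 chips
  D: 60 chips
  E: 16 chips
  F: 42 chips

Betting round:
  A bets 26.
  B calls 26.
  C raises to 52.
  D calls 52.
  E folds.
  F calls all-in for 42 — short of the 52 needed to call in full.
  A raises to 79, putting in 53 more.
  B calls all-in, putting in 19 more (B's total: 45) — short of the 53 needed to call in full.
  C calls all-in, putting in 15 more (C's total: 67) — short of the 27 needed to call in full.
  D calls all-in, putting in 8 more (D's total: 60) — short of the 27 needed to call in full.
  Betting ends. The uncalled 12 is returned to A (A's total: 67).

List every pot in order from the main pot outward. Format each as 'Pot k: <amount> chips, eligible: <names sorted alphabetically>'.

Pot 1: 210 chips, eligible: A, B, C, D, F
Pot 2: 12 chips, eligible: A, B, C, D
Pot 3: 45 chips, eligible: A, C, D
Pot 4: 14 chips, eligible: A, C

Derivation:
Contributions (after 12 returned to A): A=67, B=45, C=67, D=60, F=42
Folded: E
Pot levels (distinct totals of non-folded players): 42, 45, 60, 67
Layer 1-42: 42 each from A, B, C, D, F = 42*5 = 210 chips; eligible A, B, C, D, F
Layer 43-45: 3 each from A, B, C, D = 3*4 = 12 chips; eligible A, B, C, D
Layer 46-60: 15 each from A, C, D = 15*3 = 45 chips; eligible A, C, D
Layer 61-67: 7 each from A, C = 7*2 = 14 chips; eligible A, C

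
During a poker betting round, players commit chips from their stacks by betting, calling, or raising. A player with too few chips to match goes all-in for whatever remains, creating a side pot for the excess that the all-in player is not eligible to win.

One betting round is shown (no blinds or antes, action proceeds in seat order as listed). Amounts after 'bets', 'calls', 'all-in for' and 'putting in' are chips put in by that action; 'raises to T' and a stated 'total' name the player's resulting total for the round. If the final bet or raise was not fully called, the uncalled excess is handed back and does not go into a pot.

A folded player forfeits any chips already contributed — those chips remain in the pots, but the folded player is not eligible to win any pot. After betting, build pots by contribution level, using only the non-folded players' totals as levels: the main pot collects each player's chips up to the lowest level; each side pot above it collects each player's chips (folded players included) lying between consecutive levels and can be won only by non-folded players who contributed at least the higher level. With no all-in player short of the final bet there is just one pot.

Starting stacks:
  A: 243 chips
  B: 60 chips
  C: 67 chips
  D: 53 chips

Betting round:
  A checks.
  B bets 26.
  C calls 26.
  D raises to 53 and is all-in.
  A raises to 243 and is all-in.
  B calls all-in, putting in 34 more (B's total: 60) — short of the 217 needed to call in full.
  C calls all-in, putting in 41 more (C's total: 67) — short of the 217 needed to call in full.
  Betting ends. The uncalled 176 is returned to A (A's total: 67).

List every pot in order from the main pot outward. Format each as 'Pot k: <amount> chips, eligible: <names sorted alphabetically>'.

Contributions (after 176 returned to A): A=67, B=60, C=67, D=53
Pot levels (distinct totals of non-folded players): 53, 60, 67
Layer 1-53: 53 each from A, B, C, D = 53*4 = 212 chips; eligible A, B, C, D
Layer 54-60: 7 each from A, B, C = 7*3 = 21 chips; eligible A, B, C
Layer 61-67: 7 each from A, C = 7*2 = 14 chips; eligible A, C

Pot 1: 212 chips, eligible: A, B, C, D
Pot 2: 21 chips, eligible: A, B, C
Pot 3: 14 chips, eligible: A, C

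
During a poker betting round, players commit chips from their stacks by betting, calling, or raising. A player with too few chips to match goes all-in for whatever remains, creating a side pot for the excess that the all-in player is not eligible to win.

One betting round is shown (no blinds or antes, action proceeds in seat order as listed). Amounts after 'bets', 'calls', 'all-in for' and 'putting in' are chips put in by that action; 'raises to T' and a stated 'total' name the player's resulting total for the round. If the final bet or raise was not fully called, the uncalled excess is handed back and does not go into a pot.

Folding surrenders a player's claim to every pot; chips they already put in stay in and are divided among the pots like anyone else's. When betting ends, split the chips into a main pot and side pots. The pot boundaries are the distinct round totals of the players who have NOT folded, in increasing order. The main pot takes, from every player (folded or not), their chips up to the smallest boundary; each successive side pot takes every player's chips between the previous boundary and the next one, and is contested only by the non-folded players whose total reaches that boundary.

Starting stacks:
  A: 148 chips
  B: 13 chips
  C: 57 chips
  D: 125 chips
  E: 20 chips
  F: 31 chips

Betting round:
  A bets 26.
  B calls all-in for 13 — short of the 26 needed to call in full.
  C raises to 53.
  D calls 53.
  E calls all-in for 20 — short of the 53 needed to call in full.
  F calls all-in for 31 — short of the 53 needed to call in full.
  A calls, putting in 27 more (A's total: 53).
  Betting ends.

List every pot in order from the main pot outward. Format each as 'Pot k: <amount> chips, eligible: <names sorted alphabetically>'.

Contributions: A=53, B=13, C=53, D=53, E=20, F=31
Pot levels (distinct totals of non-folded players): 13, 20, 31, 53
Layer 1-13: 13 each from A, B, C, D, E, F = 13*6 = 78 chips; eligible A, B, C, D, E, F
Layer 14-20: 7 each from A, C, D, E, F = 7*5 = 35 chips; eligible A, C, D, E, F
Layer 21-31: 11 each from A, C, D, F = 11*4 = 44 chips; eligible A, C, D, F
Layer 32-53: 22 each from A, C, D = 22*3 = 66 chips; eligible A, C, D

Pot 1: 78 chips, eligible: A, B, C, D, E, F
Pot 2: 35 chips, eligible: A, C, D, E, F
Pot 3: 44 chips, eligible: A, C, D, F
Pot 4: 66 chips, eligible: A, C, D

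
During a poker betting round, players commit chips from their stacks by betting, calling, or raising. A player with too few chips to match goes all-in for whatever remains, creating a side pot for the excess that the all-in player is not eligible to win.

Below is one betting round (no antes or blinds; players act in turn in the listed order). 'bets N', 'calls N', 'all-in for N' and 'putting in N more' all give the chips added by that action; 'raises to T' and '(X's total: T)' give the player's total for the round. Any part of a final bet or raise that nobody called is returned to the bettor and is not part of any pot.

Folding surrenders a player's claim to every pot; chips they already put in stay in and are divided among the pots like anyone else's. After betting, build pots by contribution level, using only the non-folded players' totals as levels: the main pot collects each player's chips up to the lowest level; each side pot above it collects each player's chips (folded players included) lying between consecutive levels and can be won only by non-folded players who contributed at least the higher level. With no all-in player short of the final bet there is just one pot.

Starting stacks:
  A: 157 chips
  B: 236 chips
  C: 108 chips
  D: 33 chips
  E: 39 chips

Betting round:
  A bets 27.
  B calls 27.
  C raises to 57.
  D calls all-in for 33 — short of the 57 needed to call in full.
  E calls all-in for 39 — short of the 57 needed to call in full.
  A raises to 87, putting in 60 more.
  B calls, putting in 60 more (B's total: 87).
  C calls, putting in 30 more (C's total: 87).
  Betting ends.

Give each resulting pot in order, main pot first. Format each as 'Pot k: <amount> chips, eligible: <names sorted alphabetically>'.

Contributions: A=87, B=87, C=87, D=33, E=39
Pot levels (distinct totals of non-folded players): 33, 39, 87
Layer 1-33: 33 each from A, B, C, D, E = 33*5 = 165 chips; eligible A, B, C, D, E
Layer 34-39: 6 each from A, B, C, E = 6*4 = 24 chips; eligible A, B, C, E
Layer 40-87: 48 each from A, B, C = 48*3 = 144 chips; eligible A, B, C

Pot 1: 165 chips, eligible: A, B, C, D, E
Pot 2: 24 chips, eligible: A, B, C, E
Pot 3: 144 chips, eligible: A, B, C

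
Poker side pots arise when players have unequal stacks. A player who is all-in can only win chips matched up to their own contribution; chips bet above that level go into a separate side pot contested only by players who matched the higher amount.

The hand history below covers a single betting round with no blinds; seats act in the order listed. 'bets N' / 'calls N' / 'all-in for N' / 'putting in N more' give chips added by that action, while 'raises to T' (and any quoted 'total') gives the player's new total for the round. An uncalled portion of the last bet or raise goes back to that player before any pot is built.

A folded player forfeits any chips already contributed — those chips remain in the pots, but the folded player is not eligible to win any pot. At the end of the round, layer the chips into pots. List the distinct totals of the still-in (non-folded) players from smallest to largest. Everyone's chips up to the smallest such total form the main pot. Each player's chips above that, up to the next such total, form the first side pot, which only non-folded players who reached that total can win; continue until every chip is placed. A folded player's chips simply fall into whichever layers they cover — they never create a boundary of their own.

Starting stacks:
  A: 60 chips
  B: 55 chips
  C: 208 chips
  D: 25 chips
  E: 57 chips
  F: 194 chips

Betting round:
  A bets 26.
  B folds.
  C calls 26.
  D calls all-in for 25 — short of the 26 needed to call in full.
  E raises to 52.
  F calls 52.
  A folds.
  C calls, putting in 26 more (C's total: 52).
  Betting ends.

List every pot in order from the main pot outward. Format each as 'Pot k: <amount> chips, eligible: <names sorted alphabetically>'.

Pot 1: 125 chips, eligible: C, D, E, F
Pot 2: 82 chips, eligible: C, E, F

Derivation:
Contributions: A=26, C=52, D=25, E=52, F=52
Folded: A, B
Pot levels (distinct totals of non-folded players): 25, 52
Layer 1-25: 25 each from A, C, D, E, F = 25*5 = 125 chips; eligible C, D, E, F
Layer 26-52: A 1 + C 27 + E 27 + F 27 = 82 chips; eligible C, E, F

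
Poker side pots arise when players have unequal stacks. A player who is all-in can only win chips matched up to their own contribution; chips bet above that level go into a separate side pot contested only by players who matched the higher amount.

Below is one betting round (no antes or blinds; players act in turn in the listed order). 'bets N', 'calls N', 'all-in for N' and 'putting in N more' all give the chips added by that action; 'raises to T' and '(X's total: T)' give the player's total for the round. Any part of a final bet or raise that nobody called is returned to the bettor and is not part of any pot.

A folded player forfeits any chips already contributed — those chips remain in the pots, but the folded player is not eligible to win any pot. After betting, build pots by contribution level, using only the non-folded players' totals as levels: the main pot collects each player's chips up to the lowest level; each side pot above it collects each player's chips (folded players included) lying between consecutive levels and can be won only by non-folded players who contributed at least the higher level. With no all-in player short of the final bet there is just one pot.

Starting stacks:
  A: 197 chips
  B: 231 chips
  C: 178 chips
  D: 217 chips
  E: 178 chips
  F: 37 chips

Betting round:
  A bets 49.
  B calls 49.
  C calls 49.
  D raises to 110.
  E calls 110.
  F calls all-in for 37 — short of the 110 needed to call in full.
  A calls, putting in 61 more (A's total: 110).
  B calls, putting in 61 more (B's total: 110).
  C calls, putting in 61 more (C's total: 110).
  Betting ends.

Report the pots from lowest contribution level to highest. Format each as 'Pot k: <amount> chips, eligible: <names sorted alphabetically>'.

Contributions: A=110, B=110, C=110, D=110, E=110, F=37
Pot levels (distinct totals of non-folded players): 37, 110
Layer 1-37: 37 each from A, B, C, D, E, F = 37*6 = 222 chips; eligible A, B, C, D, E, F
Layer 38-110: 73 each from A, B, C, D, E = 73*5 = 365 chips; eligible A, B, C, D, E

Pot 1: 222 chips, eligible: A, B, C, D, E, F
Pot 2: 365 chips, eligible: A, B, C, D, E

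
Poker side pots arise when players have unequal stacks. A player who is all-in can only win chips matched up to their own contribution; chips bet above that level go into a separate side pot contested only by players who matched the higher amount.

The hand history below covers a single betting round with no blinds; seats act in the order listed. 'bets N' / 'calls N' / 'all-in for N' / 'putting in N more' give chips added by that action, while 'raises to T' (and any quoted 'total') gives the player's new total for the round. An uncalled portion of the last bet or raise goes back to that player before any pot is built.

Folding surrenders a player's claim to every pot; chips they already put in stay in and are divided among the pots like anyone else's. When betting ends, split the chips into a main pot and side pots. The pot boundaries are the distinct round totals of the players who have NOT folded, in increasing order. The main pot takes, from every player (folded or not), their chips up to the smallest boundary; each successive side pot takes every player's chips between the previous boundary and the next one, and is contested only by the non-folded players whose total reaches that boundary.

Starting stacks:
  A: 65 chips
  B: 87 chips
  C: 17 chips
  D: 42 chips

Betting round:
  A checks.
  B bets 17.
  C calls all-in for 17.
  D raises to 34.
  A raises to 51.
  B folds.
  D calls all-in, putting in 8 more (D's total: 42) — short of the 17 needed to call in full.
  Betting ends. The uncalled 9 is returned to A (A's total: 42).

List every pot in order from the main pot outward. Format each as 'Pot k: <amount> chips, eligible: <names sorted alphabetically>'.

Contributions (after 9 returned to A): A=42, B=17, C=17, D=42
Folded: B
Pot levels (distinct totals of non-folded players): 17, 42
Layer 1-17: 17 each from A, B, C, D = 17*4 = 68 chips; eligible A, C, D
Layer 18-42: 25 each from A, D = 25*2 = 50 chips; eligible A, D

Pot 1: 68 chips, eligible: A, C, D
Pot 2: 50 chips, eligible: A, D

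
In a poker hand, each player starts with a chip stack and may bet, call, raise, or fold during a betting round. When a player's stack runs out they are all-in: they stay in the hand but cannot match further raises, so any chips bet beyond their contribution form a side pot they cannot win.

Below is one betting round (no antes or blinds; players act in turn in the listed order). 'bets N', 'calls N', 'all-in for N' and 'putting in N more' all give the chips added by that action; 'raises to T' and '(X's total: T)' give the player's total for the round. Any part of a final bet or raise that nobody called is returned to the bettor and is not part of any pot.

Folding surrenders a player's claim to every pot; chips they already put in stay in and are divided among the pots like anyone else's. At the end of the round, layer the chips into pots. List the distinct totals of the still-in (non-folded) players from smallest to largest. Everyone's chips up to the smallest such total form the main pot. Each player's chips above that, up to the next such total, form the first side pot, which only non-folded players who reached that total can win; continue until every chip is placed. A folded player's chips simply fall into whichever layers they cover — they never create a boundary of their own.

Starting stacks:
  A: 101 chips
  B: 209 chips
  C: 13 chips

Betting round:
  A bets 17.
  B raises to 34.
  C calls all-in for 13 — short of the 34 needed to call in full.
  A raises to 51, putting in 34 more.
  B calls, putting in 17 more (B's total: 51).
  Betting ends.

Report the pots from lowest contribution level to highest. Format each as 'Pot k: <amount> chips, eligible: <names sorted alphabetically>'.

Contributions: A=51, B=51, C=13
Pot levels (distinct totals of non-folded players): 13, 51
Layer 1-13: 13 each from A, B, C = 13*3 = 39 chips; eligible A, B, C
Layer 14-51: 38 each from A, B = 38*2 = 76 chips; eligible A, B

Pot 1: 39 chips, eligible: A, B, C
Pot 2: 76 chips, eligible: A, B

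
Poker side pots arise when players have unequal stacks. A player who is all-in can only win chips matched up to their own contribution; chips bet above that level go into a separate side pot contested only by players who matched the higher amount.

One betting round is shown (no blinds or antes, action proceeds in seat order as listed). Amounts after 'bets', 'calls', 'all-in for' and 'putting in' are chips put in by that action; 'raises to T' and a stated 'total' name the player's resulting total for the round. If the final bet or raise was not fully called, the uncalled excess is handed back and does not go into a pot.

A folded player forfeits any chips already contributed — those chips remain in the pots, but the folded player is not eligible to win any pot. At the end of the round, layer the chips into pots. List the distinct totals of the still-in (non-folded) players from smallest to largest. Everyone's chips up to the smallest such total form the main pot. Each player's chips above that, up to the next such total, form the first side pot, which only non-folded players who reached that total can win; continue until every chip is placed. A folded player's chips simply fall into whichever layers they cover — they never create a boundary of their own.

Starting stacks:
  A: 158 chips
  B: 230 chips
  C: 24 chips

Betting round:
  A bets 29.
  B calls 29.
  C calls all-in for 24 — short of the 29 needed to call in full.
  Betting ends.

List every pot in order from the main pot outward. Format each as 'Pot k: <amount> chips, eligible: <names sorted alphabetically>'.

Contributions: A=29, B=29, C=24
Pot levels (distinct totals of non-folded players): 24, 29
Layer 1-24: 24 each from A, B, C = 24*3 = 72 chips; eligible A, B, C
Layer 25-29: 5 each from A, B = 5*2 = 10 chips; eligible A, B

Pot 1: 72 chips, eligible: A, B, C
Pot 2: 10 chips, eligible: A, B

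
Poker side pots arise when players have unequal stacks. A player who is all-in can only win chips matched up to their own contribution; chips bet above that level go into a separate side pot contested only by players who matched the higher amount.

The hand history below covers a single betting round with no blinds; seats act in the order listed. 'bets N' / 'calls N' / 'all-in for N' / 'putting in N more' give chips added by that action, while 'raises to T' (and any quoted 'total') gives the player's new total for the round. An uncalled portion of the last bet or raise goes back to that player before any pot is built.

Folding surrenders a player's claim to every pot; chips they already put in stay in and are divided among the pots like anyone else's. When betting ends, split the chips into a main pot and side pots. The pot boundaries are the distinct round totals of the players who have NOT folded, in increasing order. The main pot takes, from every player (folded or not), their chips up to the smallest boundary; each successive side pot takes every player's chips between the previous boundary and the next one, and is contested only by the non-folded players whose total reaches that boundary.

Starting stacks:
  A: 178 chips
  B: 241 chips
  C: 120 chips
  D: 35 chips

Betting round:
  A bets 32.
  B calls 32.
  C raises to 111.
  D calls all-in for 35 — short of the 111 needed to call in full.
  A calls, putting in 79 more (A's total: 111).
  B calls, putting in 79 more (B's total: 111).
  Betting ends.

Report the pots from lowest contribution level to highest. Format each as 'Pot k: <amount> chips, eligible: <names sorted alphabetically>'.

Contributions: A=111, B=111, C=111, D=35
Pot levels (distinct totals of non-folded players): 35, 111
Layer 1-35: 35 each from A, B, C, D = 35*4 = 140 chips; eligible A, B, C, D
Layer 36-111: 76 each from A, B, C = 76*3 = 228 chips; eligible A, B, C

Pot 1: 140 chips, eligible: A, B, C, D
Pot 2: 228 chips, eligible: A, B, C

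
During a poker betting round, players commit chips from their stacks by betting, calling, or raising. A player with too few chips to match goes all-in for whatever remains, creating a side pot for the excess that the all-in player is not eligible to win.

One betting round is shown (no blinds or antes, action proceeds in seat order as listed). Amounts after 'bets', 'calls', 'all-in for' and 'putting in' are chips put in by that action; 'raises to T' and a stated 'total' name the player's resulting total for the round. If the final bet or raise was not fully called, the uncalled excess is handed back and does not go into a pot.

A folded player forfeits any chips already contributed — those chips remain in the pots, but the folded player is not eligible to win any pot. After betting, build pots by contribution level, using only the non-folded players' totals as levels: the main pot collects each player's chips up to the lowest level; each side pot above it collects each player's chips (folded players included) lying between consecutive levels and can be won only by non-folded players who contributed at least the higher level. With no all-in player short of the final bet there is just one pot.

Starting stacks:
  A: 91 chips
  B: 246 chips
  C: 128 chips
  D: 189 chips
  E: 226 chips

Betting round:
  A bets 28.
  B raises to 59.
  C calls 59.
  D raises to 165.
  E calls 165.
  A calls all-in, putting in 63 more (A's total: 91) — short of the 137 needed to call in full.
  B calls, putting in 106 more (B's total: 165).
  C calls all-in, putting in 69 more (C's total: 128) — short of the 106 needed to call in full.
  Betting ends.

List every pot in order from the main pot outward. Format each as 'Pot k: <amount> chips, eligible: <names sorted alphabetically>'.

Pot 1: 455 chips, eligible: A, B, C, D, E
Pot 2: 148 chips, eligible: B, C, D, E
Pot 3: 111 chips, eligible: B, D, E

Derivation:
Contributions: A=91, B=165, C=128, D=165, E=165
Pot levels (distinct totals of non-folded players): 91, 128, 165
Layer 1-91: 91 each from A, B, C, D, E = 91*5 = 455 chips; eligible A, B, C, D, E
Layer 92-128: 37 each from B, C, D, E = 37*4 = 148 chips; eligible B, C, D, E
Layer 129-165: 37 each from B, D, E = 37*3 = 111 chips; eligible B, D, E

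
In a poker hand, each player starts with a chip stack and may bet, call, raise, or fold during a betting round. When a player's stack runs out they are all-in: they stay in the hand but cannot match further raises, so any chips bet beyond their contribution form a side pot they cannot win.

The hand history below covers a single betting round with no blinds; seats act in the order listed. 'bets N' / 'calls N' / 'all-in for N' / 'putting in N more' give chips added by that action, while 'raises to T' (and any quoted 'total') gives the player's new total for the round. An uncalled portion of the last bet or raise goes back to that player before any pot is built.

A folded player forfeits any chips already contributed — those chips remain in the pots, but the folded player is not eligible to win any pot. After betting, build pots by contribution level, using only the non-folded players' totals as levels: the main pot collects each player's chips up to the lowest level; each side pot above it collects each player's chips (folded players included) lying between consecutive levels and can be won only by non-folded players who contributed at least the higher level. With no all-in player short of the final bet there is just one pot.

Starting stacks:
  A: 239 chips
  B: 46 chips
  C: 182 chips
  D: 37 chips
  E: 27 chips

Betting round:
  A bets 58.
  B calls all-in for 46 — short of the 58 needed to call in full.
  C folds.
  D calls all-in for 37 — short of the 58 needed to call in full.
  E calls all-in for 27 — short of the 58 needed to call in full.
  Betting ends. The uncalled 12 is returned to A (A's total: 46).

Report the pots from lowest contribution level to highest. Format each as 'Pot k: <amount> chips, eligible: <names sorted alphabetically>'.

Contributions (after 12 returned to A): A=46, B=46, D=37, E=27
Folded: C
Pot levels (distinct totals of non-folded players): 27, 37, 46
Layer 1-27: 27 each from A, B, D, E = 27*4 = 108 chips; eligible A, B, D, E
Layer 28-37: 10 each from A, B, D = 10*3 = 30 chips; eligible A, B, D
Layer 38-46: 9 each from A, B = 9*2 = 18 chips; eligible A, B

Pot 1: 108 chips, eligible: A, B, D, E
Pot 2: 30 chips, eligible: A, B, D
Pot 3: 18 chips, eligible: A, B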